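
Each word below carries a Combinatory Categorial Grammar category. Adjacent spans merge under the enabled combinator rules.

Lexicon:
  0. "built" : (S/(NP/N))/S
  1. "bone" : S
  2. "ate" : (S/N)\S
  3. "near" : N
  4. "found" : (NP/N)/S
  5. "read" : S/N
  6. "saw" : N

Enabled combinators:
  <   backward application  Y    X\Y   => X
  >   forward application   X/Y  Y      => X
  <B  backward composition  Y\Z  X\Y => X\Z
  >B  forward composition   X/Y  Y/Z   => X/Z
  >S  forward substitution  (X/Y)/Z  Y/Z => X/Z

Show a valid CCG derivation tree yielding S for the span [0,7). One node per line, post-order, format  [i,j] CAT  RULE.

[0,1] (S/(NP/N))/S  lex  "built"
[1,2] S  lex  "bone"
[2,3] (S/N)\S  lex  "ate"
[1,3] S/N  <  k=2
[3,4] N  lex  "near"
[1,4] S  >  k=3
[0,4] S/(NP/N)  >  k=1
[4,5] (NP/N)/S  lex  "found"
[5,6] S/N  lex  "read"
[6,7] N  lex  "saw"
[5,7] S  >  k=6
[4,7] NP/N  >  k=5
[0,7] S  >  k=4

[0,7] S   >
  [0,4] S/(NP/N)   >
    [0,1] "built" : (S/(NP/N))/S
    [1,4] S   >
      [1,3] S/N   <
        [1,2] "bone" : S
        [2,3] "ate" : (S/N)\S
      [3,4] "near" : N
  [4,7] NP/N   >
    [4,5] "found" : (NP/N)/S
    [5,7] S   >
      [5,6] "read" : S/N
      [6,7] "saw" : N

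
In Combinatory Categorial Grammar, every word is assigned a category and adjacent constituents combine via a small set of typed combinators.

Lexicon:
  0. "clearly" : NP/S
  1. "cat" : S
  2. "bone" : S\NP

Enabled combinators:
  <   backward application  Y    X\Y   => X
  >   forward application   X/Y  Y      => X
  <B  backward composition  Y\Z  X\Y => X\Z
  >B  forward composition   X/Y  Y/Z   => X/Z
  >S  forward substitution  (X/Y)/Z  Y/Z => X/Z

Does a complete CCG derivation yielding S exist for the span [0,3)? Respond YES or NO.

[0,3] S   <
  [0,2] NP   >
    [0,1] "clearly" : NP/S
    [1,2] "cat" : S
  [2,3] "bone" : S\NP

YES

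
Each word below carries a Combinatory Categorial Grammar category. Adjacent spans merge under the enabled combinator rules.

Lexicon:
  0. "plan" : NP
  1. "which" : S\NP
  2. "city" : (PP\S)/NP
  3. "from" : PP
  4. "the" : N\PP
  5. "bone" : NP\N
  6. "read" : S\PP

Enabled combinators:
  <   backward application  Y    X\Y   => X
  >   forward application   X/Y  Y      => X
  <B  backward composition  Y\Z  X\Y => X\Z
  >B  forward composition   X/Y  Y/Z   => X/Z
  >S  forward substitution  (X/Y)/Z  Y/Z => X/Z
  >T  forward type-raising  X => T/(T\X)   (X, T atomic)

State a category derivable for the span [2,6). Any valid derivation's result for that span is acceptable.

PP\S

[0,7] S   <
  [0,6] PP   <
    [0,1] "plan" : NP
    [1,6] PP\NP   <B
      [1,2] "which" : S\NP
      [2,6] PP\S   >
        [2,3] "city" : (PP\S)/NP
        [3,6] NP   <
          [3,4] "from" : PP
          [4,6] NP\PP   <B
            [4,5] "the" : N\PP
            [5,6] "bone" : NP\N
  [6,7] "read" : S\PP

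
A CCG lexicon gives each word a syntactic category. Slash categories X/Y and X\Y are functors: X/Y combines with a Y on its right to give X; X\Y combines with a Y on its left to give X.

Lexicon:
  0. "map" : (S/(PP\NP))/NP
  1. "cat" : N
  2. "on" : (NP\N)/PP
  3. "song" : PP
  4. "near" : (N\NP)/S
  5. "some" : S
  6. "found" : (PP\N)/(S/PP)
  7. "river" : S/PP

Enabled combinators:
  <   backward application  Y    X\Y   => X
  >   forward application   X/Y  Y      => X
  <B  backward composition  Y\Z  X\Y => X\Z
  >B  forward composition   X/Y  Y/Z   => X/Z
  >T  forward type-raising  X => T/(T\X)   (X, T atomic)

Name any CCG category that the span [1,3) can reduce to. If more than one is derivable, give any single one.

NP/PP

[0,8] S   >
  [0,4] S/(PP\NP)   >
    [0,1] "map" : (S/(PP\NP))/NP
    [1,4] NP   >
      [1,3] NP/PP   >B
        [1,2] NP/(NP\N)   >T
          [1,2] "cat" : N
        [2,3] "on" : (NP\N)/PP
      [3,4] "song" : PP
  [4,8] PP\NP   <B
    [4,6] N\NP   >
      [4,5] "near" : (N\NP)/S
      [5,6] "some" : S
    [6,8] PP\N   >
      [6,7] "found" : (PP\N)/(S/PP)
      [7,8] "river" : S/PP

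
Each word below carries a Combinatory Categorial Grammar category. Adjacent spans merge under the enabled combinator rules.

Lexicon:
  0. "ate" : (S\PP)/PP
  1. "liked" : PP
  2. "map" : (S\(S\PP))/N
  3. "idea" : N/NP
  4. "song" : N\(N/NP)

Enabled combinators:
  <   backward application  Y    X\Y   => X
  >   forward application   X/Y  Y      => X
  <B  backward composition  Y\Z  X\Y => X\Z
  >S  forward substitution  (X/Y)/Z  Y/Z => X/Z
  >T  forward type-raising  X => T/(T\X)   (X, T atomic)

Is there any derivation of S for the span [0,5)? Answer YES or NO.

YES

[0,5] S   <
  [0,2] S\PP   >
    [0,1] "ate" : (S\PP)/PP
    [1,2] "liked" : PP
  [2,5] S\(S\PP)   >
    [2,3] "map" : (S\(S\PP))/N
    [3,5] N   <
      [3,4] "idea" : N/NP
      [4,5] "song" : N\(N/NP)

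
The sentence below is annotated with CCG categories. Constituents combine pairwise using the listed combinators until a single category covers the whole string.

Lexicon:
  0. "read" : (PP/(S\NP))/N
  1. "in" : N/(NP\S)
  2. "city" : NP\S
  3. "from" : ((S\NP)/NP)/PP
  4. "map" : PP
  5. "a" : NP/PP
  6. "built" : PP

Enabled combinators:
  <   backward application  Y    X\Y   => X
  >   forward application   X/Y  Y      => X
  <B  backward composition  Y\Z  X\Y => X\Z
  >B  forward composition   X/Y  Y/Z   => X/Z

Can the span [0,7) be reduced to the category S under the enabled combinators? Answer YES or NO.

(PP/(S\NP))/N N/(NP\S) NP\S ((S\NP)/NP)/PP PP NP/PP PP
CKY chart[0,7] = {PP}; S ∉ chart

NO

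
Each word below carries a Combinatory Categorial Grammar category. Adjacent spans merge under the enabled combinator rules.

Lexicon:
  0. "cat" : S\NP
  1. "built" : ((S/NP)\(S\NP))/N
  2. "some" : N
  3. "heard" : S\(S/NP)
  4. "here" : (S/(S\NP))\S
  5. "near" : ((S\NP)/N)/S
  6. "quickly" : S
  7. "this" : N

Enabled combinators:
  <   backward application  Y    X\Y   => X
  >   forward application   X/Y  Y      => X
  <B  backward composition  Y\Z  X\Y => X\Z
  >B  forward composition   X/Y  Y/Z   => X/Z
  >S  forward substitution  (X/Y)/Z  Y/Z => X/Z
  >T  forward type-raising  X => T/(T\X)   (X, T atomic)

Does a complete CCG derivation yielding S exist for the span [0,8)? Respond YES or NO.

[0,8] S   >
  [0,5] S/(S\NP)   <
    [0,4] S   <
      [0,3] S/NP   <
        [0,1] "cat" : S\NP
        [1,3] (S/NP)\(S\NP)   >
          [1,2] "built" : ((S/NP)\(S\NP))/N
          [2,3] "some" : N
      [3,4] "heard" : S\(S/NP)
    [4,5] "here" : (S/(S\NP))\S
  [5,8] S\NP   >
    [5,7] (S\NP)/N   >
      [5,6] "near" : ((S\NP)/N)/S
      [6,7] "quickly" : S
    [7,8] "this" : N

YES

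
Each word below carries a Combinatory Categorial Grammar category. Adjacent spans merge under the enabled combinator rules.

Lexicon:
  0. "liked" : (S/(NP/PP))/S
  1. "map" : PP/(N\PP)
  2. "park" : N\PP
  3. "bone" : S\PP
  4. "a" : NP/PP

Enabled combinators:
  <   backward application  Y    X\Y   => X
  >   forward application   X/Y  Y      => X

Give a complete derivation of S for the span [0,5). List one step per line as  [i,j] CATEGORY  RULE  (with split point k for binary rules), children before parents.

[0,5] S   >
  [0,4] S/(NP/PP)   >
    [0,1] "liked" : (S/(NP/PP))/S
    [1,4] S   <
      [1,3] PP   >
        [1,2] "map" : PP/(N\PP)
        [2,3] "park" : N\PP
      [3,4] "bone" : S\PP
  [4,5] "a" : NP/PP

[0,1] (S/(NP/PP))/S  lex  "liked"
[1,2] PP/(N\PP)  lex  "map"
[2,3] N\PP  lex  "park"
[1,3] PP  >  k=2
[3,4] S\PP  lex  "bone"
[1,4] S  <  k=3
[0,4] S/(NP/PP)  >  k=1
[4,5] NP/PP  lex  "a"
[0,5] S  >  k=4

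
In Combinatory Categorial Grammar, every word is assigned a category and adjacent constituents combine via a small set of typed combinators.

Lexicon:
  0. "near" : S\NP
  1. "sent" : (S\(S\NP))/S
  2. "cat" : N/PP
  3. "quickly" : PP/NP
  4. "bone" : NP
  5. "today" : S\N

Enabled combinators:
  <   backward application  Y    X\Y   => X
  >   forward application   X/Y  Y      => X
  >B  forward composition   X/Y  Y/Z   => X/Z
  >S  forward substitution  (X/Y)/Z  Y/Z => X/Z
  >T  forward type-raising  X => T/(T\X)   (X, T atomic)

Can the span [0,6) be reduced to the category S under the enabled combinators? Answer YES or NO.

[0,6] S   <
  [0,1] "near" : S\NP
  [1,6] S\(S\NP)   >
    [1,2] "sent" : (S\(S\NP))/S
    [2,6] S   <
      [2,5] N   >
        [2,4] N/NP   >B
          [2,3] "cat" : N/PP
          [3,4] "quickly" : PP/NP
        [4,5] "bone" : NP
      [5,6] "today" : S\N

YES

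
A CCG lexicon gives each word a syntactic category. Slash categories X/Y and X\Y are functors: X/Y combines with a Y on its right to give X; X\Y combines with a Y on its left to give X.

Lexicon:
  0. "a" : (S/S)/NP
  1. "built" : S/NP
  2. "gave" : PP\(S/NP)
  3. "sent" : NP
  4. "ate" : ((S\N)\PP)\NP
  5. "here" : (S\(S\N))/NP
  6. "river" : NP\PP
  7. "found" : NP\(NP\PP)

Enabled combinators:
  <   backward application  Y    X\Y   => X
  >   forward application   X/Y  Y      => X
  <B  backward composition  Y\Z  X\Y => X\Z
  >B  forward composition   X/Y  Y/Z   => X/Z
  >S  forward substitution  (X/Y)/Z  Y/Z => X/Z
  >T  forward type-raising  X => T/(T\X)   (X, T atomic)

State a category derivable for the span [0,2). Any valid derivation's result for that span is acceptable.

[0,8] S   <
  [0,5] S\N   <
    [0,3] PP   <
      [0,2] S/NP   >S
        [0,1] "a" : (S/S)/NP
        [1,2] "built" : S/NP
      [2,3] "gave" : PP\(S/NP)
    [3,5] (S\N)\PP   <
      [3,4] "sent" : NP
      [4,5] "ate" : ((S\N)\PP)\NP
  [5,8] S\(S\N)   >
    [5,6] "here" : (S\(S\N))/NP
    [6,8] NP   <
      [6,7] "river" : NP\PP
      [7,8] "found" : NP\(NP\PP)

S/NP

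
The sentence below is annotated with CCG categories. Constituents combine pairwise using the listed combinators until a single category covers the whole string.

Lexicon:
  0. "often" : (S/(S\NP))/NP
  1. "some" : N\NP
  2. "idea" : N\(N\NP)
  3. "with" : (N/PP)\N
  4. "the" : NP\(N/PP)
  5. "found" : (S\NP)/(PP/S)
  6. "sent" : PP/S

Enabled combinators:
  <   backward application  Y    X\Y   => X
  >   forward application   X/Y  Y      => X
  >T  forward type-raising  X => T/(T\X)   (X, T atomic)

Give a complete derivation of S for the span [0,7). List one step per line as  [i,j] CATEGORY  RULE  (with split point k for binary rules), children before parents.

[0,7] S   >
  [0,5] S/(S\NP)   >
    [0,1] "often" : (S/(S\NP))/NP
    [1,5] NP   <
      [1,4] N/PP   <
        [1,3] N   <
          [1,2] "some" : N\NP
          [2,3] "idea" : N\(N\NP)
        [3,4] "with" : (N/PP)\N
      [4,5] "the" : NP\(N/PP)
  [5,7] S\NP   >
    [5,6] "found" : (S\NP)/(PP/S)
    [6,7] "sent" : PP/S

[0,1] (S/(S\NP))/NP  lex  "often"
[1,2] N\NP  lex  "some"
[2,3] N\(N\NP)  lex  "idea"
[1,3] N  <  k=2
[3,4] (N/PP)\N  lex  "with"
[1,4] N/PP  <  k=3
[4,5] NP\(N/PP)  lex  "the"
[1,5] NP  <  k=4
[0,5] S/(S\NP)  >  k=1
[5,6] (S\NP)/(PP/S)  lex  "found"
[6,7] PP/S  lex  "sent"
[5,7] S\NP  >  k=6
[0,7] S  >  k=5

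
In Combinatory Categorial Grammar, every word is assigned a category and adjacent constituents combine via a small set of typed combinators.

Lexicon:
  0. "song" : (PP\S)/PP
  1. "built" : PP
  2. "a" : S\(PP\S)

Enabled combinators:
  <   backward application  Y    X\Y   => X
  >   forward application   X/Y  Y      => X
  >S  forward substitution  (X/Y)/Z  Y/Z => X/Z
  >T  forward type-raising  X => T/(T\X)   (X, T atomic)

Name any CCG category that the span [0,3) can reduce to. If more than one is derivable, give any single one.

[0,3] S   <
  [0,2] PP\S   >
    [0,1] "song" : (PP\S)/PP
    [1,2] "built" : PP
  [2,3] "a" : S\(PP\S)

S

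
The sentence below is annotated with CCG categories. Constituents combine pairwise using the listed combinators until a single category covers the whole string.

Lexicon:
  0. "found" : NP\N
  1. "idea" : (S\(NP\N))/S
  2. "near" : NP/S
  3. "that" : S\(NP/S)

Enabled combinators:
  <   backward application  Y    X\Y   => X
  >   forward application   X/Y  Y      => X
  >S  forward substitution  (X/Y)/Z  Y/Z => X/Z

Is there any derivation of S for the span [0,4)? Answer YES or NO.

[0,4] S   <
  [0,1] "found" : NP\N
  [1,4] S\(NP\N)   >
    [1,2] "idea" : (S\(NP\N))/S
    [2,4] S   <
      [2,3] "near" : NP/S
      [3,4] "that" : S\(NP/S)

YES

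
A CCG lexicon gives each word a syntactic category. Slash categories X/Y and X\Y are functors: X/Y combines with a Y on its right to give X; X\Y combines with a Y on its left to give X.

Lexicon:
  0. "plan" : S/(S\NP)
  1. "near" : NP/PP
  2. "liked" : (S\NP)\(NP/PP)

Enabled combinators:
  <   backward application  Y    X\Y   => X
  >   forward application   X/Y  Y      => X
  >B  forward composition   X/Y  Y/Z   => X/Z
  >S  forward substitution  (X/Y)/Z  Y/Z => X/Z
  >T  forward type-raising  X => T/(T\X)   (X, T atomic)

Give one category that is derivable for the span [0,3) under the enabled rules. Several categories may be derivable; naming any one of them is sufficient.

S

[0,3] S   >
  [0,1] "plan" : S/(S\NP)
  [1,3] S\NP   <
    [1,2] "near" : NP/PP
    [2,3] "liked" : (S\NP)\(NP/PP)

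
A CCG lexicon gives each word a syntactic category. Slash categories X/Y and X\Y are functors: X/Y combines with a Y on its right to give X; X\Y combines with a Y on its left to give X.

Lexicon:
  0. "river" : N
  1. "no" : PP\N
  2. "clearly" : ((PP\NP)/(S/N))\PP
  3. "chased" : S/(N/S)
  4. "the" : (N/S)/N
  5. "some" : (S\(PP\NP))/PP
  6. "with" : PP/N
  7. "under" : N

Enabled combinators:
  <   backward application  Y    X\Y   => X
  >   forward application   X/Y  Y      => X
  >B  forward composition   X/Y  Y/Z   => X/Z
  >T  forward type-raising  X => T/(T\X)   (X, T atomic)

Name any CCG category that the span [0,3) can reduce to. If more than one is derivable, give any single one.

(PP\NP)/(S/N)

[0,8] S   <
  [0,5] PP\NP   >
    [0,3] (PP\NP)/(S/N)   <
      [0,2] PP   <
        [0,1] "river" : N
        [1,2] "no" : PP\N
      [2,3] "clearly" : ((PP\NP)/(S/N))\PP
    [3,5] S/N   >B
      [3,4] "chased" : S/(N/S)
      [4,5] "the" : (N/S)/N
  [5,8] S\(PP\NP)   >
    [5,6] "some" : (S\(PP\NP))/PP
    [6,8] PP   >
      [6,7] "with" : PP/N
      [7,8] "under" : N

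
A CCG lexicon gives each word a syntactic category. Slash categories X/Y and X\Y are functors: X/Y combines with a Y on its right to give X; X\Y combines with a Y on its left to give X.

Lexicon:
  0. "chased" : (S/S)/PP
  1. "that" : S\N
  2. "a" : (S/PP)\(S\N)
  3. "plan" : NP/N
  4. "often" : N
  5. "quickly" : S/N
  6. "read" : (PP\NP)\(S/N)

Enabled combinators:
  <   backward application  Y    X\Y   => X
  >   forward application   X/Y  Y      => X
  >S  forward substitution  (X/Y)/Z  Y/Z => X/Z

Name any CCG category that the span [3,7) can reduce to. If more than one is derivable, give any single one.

PP

[0,7] S   >
  [0,3] S/PP   >S
    [0,1] "chased" : (S/S)/PP
    [1,3] S/PP   <
      [1,2] "that" : S\N
      [2,3] "a" : (S/PP)\(S\N)
  [3,7] PP   <
    [3,5] NP   >
      [3,4] "plan" : NP/N
      [4,5] "often" : N
    [5,7] PP\NP   <
      [5,6] "quickly" : S/N
      [6,7] "read" : (PP\NP)\(S/N)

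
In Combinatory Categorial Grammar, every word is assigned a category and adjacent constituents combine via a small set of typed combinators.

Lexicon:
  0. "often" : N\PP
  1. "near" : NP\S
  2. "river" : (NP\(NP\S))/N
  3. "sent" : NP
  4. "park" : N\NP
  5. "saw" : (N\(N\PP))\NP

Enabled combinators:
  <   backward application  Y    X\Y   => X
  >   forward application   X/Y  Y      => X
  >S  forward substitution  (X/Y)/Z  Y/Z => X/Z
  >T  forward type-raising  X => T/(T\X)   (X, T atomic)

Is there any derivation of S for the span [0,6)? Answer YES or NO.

N\PP NP\S (NP\(NP\S))/N NP N\NP (N\(N\PP))\NP
CKY chart[0,6] = {N, N/(N\N), NP/(NP\N), PP/(PP\N), S/(S\N)}; S ∉ chart

NO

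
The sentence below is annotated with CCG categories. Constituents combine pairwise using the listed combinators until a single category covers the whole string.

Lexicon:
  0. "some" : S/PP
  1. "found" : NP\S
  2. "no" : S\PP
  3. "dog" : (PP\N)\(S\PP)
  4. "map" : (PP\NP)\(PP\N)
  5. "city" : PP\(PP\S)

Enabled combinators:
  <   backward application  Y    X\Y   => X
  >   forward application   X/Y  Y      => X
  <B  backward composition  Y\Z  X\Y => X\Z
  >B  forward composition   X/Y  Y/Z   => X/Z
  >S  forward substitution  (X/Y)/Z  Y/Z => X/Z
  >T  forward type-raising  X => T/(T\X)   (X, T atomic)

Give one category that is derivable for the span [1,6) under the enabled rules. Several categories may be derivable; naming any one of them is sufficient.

PP

[0,6] S   >
  [0,1] "some" : S/PP
  [1,6] PP   <
    [1,5] PP\S   <B
      [1,2] "found" : NP\S
      [2,5] PP\NP   <
        [2,4] PP\N   <
          [2,3] "no" : S\PP
          [3,4] "dog" : (PP\N)\(S\PP)
        [4,5] "map" : (PP\NP)\(PP\N)
    [5,6] "city" : PP\(PP\S)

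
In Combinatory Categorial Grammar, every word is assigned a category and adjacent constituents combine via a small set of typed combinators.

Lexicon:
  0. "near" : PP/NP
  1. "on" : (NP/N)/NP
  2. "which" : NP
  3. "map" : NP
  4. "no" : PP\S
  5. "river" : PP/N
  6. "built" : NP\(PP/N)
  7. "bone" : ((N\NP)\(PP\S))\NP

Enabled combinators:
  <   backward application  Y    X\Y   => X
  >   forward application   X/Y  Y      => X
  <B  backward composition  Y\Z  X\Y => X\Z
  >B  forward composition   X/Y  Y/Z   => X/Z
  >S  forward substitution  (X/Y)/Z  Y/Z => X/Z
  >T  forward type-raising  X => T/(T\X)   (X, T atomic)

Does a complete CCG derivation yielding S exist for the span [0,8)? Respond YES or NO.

NO

PP/NP (NP/N)/NP NP NP PP\S PP/N NP\(PP/N) ((N\NP)\(PP\S))\NP
CKY chart[0,8] = {N/(N\PP), NP/(NP\PP), PP, PP/(NP\NP), PP/(N\N), PP/(PP\PP), S/(S\PP)}; S ∉ chart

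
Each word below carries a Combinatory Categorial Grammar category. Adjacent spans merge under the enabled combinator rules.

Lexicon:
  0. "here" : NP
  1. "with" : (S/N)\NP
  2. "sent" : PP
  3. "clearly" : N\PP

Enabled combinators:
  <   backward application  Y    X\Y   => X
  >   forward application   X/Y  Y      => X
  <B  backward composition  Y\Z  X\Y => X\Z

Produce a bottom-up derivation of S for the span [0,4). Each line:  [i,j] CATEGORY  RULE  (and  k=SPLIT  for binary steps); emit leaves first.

[0,4] S   >
  [0,2] S/N   <
    [0,1] "here" : NP
    [1,2] "with" : (S/N)\NP
  [2,4] N   <
    [2,3] "sent" : PP
    [3,4] "clearly" : N\PP

[0,1] NP  lex  "here"
[1,2] (S/N)\NP  lex  "with"
[0,2] S/N  <  k=1
[2,3] PP  lex  "sent"
[3,4] N\PP  lex  "clearly"
[2,4] N  <  k=3
[0,4] S  >  k=2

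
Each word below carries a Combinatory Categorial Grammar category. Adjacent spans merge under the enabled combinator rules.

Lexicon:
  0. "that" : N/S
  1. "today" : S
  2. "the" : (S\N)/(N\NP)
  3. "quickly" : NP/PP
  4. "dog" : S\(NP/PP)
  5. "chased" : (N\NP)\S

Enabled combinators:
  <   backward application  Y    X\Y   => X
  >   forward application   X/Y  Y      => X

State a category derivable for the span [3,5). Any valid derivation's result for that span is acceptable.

S

[0,6] S   <
  [0,2] N   >
    [0,1] "that" : N/S
    [1,2] "today" : S
  [2,6] S\N   >
    [2,3] "the" : (S\N)/(N\NP)
    [3,6] N\NP   <
      [3,5] S   <
        [3,4] "quickly" : NP/PP
        [4,5] "dog" : S\(NP/PP)
      [5,6] "chased" : (N\NP)\S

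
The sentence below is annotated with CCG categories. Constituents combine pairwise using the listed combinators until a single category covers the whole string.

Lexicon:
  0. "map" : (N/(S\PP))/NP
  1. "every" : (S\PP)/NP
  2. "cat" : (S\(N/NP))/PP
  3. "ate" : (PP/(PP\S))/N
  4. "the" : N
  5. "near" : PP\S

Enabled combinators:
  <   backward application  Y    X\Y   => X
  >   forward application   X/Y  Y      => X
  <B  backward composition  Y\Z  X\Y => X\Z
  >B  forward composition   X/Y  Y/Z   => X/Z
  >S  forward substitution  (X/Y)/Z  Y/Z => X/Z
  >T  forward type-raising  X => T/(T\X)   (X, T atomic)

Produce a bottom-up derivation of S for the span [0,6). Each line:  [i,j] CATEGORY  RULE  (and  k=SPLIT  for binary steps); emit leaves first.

[0,6] S   <
  [0,2] N/NP   >S
    [0,1] "map" : (N/(S\PP))/NP
    [1,2] "every" : (S\PP)/NP
  [2,6] S\(N/NP)   >
    [2,3] "cat" : (S\(N/NP))/PP
    [3,6] PP   >
      [3,5] PP/(PP\S)   >
        [3,4] "ate" : (PP/(PP\S))/N
        [4,5] "the" : N
      [5,6] "near" : PP\S

[0,1] (N/(S\PP))/NP  lex  "map"
[1,2] (S\PP)/NP  lex  "every"
[0,2] N/NP  >S  k=1
[2,3] (S\(N/NP))/PP  lex  "cat"
[3,4] (PP/(PP\S))/N  lex  "ate"
[4,5] N  lex  "the"
[3,5] PP/(PP\S)  >  k=4
[5,6] PP\S  lex  "near"
[3,6] PP  >  k=5
[2,6] S\(N/NP)  >  k=3
[0,6] S  <  k=2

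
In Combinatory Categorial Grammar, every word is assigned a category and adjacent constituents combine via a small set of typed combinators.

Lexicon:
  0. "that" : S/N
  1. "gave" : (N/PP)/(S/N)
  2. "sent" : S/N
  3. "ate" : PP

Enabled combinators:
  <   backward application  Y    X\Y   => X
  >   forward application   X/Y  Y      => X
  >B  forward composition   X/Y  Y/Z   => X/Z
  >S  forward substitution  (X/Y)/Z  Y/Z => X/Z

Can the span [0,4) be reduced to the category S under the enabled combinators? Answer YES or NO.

[0,4] S   >
  [0,1] "that" : S/N
  [1,4] N   >
    [1,3] N/PP   >
      [1,2] "gave" : (N/PP)/(S/N)
      [2,3] "sent" : S/N
    [3,4] "ate" : PP

YES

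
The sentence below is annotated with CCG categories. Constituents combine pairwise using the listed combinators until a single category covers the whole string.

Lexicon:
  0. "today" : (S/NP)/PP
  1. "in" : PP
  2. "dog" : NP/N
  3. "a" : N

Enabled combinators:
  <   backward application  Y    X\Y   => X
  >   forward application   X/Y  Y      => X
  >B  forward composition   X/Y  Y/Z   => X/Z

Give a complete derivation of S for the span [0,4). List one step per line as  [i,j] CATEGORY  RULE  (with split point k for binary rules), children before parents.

[0,4] S   >
  [0,2] S/NP   >
    [0,1] "today" : (S/NP)/PP
    [1,2] "in" : PP
  [2,4] NP   >
    [2,3] "dog" : NP/N
    [3,4] "a" : N

[0,1] (S/NP)/PP  lex  "today"
[1,2] PP  lex  "in"
[0,2] S/NP  >  k=1
[2,3] NP/N  lex  "dog"
[3,4] N  lex  "a"
[2,4] NP  >  k=3
[0,4] S  >  k=2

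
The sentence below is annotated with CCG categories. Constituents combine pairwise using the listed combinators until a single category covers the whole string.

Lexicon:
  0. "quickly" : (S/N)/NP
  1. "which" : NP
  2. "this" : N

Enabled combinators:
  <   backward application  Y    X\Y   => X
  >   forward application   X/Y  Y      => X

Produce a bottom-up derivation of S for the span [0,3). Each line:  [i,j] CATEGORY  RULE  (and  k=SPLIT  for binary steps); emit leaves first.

[0,3] S   >
  [0,2] S/N   >
    [0,1] "quickly" : (S/N)/NP
    [1,2] "which" : NP
  [2,3] "this" : N

[0,1] (S/N)/NP  lex  "quickly"
[1,2] NP  lex  "which"
[0,2] S/N  >  k=1
[2,3] N  lex  "this"
[0,3] S  >  k=2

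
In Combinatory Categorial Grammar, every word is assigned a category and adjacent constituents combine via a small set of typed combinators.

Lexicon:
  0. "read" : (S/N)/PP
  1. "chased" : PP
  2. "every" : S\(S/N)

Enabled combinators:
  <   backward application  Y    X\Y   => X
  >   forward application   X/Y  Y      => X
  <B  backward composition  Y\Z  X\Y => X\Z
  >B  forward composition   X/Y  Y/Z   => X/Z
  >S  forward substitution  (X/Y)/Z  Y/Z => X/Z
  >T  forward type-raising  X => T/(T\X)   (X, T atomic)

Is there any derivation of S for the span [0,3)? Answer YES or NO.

YES

[0,3] S   <
  [0,2] S/N   >
    [0,1] "read" : (S/N)/PP
    [1,2] "chased" : PP
  [2,3] "every" : S\(S/N)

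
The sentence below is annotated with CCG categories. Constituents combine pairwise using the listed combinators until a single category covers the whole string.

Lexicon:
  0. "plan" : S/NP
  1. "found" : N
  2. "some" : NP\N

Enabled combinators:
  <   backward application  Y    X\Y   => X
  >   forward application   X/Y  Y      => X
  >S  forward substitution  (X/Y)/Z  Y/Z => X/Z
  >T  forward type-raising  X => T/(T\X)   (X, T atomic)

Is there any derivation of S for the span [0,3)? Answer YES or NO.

[0,3] S   >
  [0,1] "plan" : S/NP
  [1,3] NP   >
    [1,2] NP/(NP\N)   >T
      [1,2] "found" : N
    [2,3] "some" : NP\N

YES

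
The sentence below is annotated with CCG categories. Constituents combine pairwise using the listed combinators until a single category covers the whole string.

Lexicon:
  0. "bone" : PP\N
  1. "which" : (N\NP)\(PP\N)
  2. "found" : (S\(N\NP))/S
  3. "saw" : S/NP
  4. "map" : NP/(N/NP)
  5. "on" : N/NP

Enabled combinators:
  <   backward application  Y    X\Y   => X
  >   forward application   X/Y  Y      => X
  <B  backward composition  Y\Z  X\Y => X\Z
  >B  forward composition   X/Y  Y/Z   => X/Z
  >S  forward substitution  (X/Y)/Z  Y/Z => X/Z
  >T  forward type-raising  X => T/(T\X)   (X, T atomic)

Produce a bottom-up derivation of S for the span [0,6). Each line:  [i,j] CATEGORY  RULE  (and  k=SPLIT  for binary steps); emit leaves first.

[0,6] S   <
  [0,2] N\NP   <
    [0,1] "bone" : PP\N
    [1,2] "which" : (N\NP)\(PP\N)
  [2,6] S\(N\NP)   >
    [2,3] "found" : (S\(N\NP))/S
    [3,6] S   >
      [3,4] "saw" : S/NP
      [4,6] NP   >
        [4,5] "map" : NP/(N/NP)
        [5,6] "on" : N/NP

[0,1] PP\N  lex  "bone"
[1,2] (N\NP)\(PP\N)  lex  "which"
[0,2] N\NP  <  k=1
[2,3] (S\(N\NP))/S  lex  "found"
[3,4] S/NP  lex  "saw"
[4,5] NP/(N/NP)  lex  "map"
[5,6] N/NP  lex  "on"
[4,6] NP  >  k=5
[3,6] S  >  k=4
[2,6] S\(N\NP)  >  k=3
[0,6] S  <  k=2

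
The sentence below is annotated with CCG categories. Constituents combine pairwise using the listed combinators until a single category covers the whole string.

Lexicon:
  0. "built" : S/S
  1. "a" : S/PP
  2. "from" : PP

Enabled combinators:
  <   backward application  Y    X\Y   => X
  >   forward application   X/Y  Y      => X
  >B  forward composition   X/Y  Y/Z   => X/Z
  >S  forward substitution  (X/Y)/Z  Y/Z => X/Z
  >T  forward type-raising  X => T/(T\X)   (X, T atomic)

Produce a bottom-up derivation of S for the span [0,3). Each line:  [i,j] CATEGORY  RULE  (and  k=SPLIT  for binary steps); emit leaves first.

[0,1] S/S  lex  "built"
[1,2] S/PP  lex  "a"
[0,2] S/PP  >B  k=1
[2,3] PP  lex  "from"
[0,3] S  >  k=2

[0,3] S   >
  [0,2] S/PP   >B
    [0,1] "built" : S/S
    [1,2] "a" : S/PP
  [2,3] "from" : PP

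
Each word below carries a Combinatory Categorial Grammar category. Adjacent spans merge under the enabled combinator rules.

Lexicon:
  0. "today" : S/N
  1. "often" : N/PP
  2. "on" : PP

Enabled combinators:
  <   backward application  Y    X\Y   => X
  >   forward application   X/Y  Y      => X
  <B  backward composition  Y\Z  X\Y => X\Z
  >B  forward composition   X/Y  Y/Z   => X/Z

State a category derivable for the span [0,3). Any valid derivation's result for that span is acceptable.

[0,3] S   >
  [0,1] "today" : S/N
  [1,3] N   >
    [1,2] "often" : N/PP
    [2,3] "on" : PP

S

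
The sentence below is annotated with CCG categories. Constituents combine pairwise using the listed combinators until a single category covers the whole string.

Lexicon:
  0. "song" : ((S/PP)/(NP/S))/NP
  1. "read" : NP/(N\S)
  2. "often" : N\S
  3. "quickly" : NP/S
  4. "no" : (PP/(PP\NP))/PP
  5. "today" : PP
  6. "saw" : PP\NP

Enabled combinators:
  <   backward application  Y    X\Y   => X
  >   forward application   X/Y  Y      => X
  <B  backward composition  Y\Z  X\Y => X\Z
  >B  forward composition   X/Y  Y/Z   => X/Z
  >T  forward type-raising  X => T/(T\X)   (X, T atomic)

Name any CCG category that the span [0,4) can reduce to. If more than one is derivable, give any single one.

S/PP

[0,7] S   >
  [0,4] S/PP   >
    [0,3] (S/PP)/(NP/S)   >
      [0,1] "song" : ((S/PP)/(NP/S))/NP
      [1,3] NP   >
        [1,2] "read" : NP/(N\S)
        [2,3] "often" : N\S
    [3,4] "quickly" : NP/S
  [4,7] PP   >
    [4,6] PP/(PP\NP)   >
      [4,5] "no" : (PP/(PP\NP))/PP
      [5,6] "today" : PP
    [6,7] "saw" : PP\NP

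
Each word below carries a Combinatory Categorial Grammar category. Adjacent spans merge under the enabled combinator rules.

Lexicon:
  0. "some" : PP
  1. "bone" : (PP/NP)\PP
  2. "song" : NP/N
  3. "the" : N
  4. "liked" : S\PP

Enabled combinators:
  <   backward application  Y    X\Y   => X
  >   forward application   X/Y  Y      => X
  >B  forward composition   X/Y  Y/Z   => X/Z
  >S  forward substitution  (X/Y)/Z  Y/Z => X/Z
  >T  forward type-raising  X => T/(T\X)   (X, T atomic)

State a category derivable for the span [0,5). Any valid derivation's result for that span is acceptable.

S

[0,5] S   <
  [0,4] PP   >
    [0,2] PP/NP   <
      [0,1] "some" : PP
      [1,2] "bone" : (PP/NP)\PP
    [2,4] NP   >
      [2,3] "song" : NP/N
      [3,4] "the" : N
  [4,5] "liked" : S\PP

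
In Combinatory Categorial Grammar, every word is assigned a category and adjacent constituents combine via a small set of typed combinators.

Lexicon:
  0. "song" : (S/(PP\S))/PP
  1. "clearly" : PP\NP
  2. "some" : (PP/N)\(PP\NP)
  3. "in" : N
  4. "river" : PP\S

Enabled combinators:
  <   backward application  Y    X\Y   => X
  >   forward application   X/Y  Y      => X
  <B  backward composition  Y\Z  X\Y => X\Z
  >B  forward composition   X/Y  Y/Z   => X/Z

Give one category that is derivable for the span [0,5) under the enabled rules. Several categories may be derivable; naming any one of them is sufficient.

[0,5] S   >
  [0,4] S/(PP\S)   >
    [0,1] "song" : (S/(PP\S))/PP
    [1,4] PP   >
      [1,3] PP/N   <
        [1,2] "clearly" : PP\NP
        [2,3] "some" : (PP/N)\(PP\NP)
      [3,4] "in" : N
  [4,5] "river" : PP\S

S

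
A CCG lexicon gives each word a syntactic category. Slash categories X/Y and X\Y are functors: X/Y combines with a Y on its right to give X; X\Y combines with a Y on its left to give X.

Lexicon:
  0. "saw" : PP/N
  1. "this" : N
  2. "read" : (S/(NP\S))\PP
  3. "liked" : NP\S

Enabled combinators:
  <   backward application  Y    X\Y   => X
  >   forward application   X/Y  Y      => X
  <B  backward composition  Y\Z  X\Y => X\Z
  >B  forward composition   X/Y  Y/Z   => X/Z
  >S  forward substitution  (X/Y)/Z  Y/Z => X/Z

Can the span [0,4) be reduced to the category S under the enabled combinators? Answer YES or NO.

YES

[0,4] S   >
  [0,3] S/(NP\S)   <
    [0,2] PP   >
      [0,1] "saw" : PP/N
      [1,2] "this" : N
    [2,3] "read" : (S/(NP\S))\PP
  [3,4] "liked" : NP\S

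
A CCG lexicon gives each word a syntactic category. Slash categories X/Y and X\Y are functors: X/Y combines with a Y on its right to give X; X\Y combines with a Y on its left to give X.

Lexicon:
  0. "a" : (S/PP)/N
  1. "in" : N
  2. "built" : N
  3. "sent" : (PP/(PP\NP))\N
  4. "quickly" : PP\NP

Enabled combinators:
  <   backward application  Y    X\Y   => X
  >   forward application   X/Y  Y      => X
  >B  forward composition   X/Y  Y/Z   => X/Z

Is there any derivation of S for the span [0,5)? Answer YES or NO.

YES

[0,5] S   >
  [0,2] S/PP   >
    [0,1] "a" : (S/PP)/N
    [1,2] "in" : N
  [2,5] PP   >
    [2,4] PP/(PP\NP)   <
      [2,3] "built" : N
      [3,4] "sent" : (PP/(PP\NP))\N
    [4,5] "quickly" : PP\NP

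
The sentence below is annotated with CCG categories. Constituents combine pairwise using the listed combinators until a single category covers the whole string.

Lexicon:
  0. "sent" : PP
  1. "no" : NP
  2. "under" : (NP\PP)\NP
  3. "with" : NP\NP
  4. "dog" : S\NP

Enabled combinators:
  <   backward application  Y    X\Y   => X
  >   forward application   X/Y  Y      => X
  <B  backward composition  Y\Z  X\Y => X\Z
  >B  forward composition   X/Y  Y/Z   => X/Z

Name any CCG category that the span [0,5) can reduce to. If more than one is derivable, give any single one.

S

[0,5] S   <
  [0,4] NP   <
    [0,1] "sent" : PP
    [1,4] NP\PP   <B
      [1,3] NP\PP   <
        [1,2] "no" : NP
        [2,3] "under" : (NP\PP)\NP
      [3,4] "with" : NP\NP
  [4,5] "dog" : S\NP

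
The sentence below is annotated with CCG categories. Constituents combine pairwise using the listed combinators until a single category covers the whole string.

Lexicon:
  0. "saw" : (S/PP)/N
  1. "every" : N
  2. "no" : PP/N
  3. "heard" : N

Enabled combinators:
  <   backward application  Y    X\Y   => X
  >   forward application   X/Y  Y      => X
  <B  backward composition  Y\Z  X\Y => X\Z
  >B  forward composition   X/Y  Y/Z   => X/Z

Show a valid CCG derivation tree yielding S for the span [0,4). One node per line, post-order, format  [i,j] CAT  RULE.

[0,4] S   >
  [0,2] S/PP   >
    [0,1] "saw" : (S/PP)/N
    [1,2] "every" : N
  [2,4] PP   >
    [2,3] "no" : PP/N
    [3,4] "heard" : N

[0,1] (S/PP)/N  lex  "saw"
[1,2] N  lex  "every"
[0,2] S/PP  >  k=1
[2,3] PP/N  lex  "no"
[3,4] N  lex  "heard"
[2,4] PP  >  k=3
[0,4] S  >  k=2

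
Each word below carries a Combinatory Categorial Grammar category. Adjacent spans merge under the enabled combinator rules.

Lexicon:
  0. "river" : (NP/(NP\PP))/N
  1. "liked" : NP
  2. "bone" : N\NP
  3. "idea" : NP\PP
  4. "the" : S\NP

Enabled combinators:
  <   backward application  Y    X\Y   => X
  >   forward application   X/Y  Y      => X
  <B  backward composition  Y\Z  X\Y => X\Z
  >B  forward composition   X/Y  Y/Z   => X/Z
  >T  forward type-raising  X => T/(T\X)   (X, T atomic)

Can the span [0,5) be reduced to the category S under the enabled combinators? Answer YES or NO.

YES

[0,5] S   <
  [0,4] NP   >
    [0,3] NP/(NP\PP)   >
      [0,1] "river" : (NP/(NP\PP))/N
      [1,3] N   <
        [1,2] "liked" : NP
        [2,3] "bone" : N\NP
    [3,4] "idea" : NP\PP
  [4,5] "the" : S\NP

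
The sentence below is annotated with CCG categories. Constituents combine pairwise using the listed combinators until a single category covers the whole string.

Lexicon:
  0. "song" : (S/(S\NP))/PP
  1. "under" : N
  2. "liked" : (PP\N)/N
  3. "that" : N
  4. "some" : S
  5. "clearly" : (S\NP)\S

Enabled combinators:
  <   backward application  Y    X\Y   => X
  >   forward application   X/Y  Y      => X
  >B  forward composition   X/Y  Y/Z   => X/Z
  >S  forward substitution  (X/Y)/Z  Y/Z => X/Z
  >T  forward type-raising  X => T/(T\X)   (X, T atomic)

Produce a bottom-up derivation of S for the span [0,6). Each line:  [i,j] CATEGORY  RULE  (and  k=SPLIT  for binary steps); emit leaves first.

[0,1] (S/(S\NP))/PP  lex  "song"
[1,2] N  lex  "under"
[1,2] PP/(PP\N)  >T
[2,3] (PP\N)/N  lex  "liked"
[3,4] N  lex  "that"
[2,4] PP\N  >  k=3
[1,4] PP  >  k=2
[0,4] S/(S\NP)  >  k=1
[4,5] S  lex  "some"
[5,6] (S\NP)\S  lex  "clearly"
[4,6] S\NP  <  k=5
[0,6] S  >  k=4

[0,6] S   >
  [0,4] S/(S\NP)   >
    [0,1] "song" : (S/(S\NP))/PP
    [1,4] PP   >
      [1,2] PP/(PP\N)   >T
        [1,2] "under" : N
      [2,4] PP\N   >
        [2,3] "liked" : (PP\N)/N
        [3,4] "that" : N
  [4,6] S\NP   <
    [4,5] "some" : S
    [5,6] "clearly" : (S\NP)\S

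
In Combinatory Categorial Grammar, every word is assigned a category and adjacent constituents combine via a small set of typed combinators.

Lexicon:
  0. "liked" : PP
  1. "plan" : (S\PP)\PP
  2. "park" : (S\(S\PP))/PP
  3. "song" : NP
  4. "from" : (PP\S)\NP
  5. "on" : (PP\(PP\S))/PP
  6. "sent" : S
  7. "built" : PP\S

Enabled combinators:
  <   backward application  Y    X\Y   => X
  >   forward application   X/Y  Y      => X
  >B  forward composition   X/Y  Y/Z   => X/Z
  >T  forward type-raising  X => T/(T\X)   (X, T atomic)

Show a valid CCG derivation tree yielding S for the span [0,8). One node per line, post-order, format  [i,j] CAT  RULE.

[0,8] S   <
  [0,2] S\PP   <
    [0,1] "liked" : PP
    [1,2] "plan" : (S\PP)\PP
  [2,8] S\(S\PP)   >
    [2,3] "park" : (S\(S\PP))/PP
    [3,8] PP   <
      [3,5] PP\S   <
        [3,4] "song" : NP
        [4,5] "from" : (PP\S)\NP
      [5,8] PP\(PP\S)   >
        [5,6] "on" : (PP\(PP\S))/PP
        [6,8] PP   >
          [6,7] PP/(PP\S)   >T
            [6,7] "sent" : S
          [7,8] "built" : PP\S

[0,1] PP  lex  "liked"
[1,2] (S\PP)\PP  lex  "plan"
[0,2] S\PP  <  k=1
[2,3] (S\(S\PP))/PP  lex  "park"
[3,4] NP  lex  "song"
[4,5] (PP\S)\NP  lex  "from"
[3,5] PP\S  <  k=4
[5,6] (PP\(PP\S))/PP  lex  "on"
[6,7] S  lex  "sent"
[6,7] PP/(PP\S)  >T
[7,8] PP\S  lex  "built"
[6,8] PP  >  k=7
[5,8] PP\(PP\S)  >  k=6
[3,8] PP  <  k=5
[2,8] S\(S\PP)  >  k=3
[0,8] S  <  k=2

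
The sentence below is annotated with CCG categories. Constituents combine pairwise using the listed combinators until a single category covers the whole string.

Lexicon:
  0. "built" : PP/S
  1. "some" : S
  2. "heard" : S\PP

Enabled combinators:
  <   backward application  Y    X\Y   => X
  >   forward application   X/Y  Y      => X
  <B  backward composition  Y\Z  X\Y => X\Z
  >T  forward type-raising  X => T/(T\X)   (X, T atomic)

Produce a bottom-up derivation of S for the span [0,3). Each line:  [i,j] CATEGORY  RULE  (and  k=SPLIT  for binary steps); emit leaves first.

[0,3] S   <
  [0,2] PP   >
    [0,1] "built" : PP/S
    [1,2] "some" : S
  [2,3] "heard" : S\PP

[0,1] PP/S  lex  "built"
[1,2] S  lex  "some"
[0,2] PP  >  k=1
[2,3] S\PP  lex  "heard"
[0,3] S  <  k=2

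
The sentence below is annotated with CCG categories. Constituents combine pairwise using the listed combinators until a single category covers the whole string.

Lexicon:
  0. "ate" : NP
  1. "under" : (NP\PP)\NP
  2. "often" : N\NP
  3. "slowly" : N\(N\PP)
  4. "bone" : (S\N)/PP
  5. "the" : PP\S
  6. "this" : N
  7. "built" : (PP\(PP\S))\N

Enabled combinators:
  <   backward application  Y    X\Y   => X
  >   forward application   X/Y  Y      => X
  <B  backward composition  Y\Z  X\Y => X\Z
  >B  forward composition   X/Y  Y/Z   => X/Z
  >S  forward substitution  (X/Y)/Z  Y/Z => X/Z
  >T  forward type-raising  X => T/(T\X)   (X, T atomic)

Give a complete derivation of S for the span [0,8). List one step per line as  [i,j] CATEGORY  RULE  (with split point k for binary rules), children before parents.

[0,8] S   <
  [0,4] N   <
    [0,3] N\PP   <B
      [0,2] NP\PP   <
        [0,1] "ate" : NP
        [1,2] "under" : (NP\PP)\NP
      [2,3] "often" : N\NP
    [3,4] "slowly" : N\(N\PP)
  [4,8] S\N   >
    [4,5] "bone" : (S\N)/PP
    [5,8] PP   <
      [5,6] "the" : PP\S
      [6,8] PP\(PP\S)   <
        [6,7] "this" : N
        [7,8] "built" : (PP\(PP\S))\N

[0,1] NP  lex  "ate"
[1,2] (NP\PP)\NP  lex  "under"
[0,2] NP\PP  <  k=1
[2,3] N\NP  lex  "often"
[0,3] N\PP  <B  k=2
[3,4] N\(N\PP)  lex  "slowly"
[0,4] N  <  k=3
[4,5] (S\N)/PP  lex  "bone"
[5,6] PP\S  lex  "the"
[6,7] N  lex  "this"
[7,8] (PP\(PP\S))\N  lex  "built"
[6,8] PP\(PP\S)  <  k=7
[5,8] PP  <  k=6
[4,8] S\N  >  k=5
[0,8] S  <  k=4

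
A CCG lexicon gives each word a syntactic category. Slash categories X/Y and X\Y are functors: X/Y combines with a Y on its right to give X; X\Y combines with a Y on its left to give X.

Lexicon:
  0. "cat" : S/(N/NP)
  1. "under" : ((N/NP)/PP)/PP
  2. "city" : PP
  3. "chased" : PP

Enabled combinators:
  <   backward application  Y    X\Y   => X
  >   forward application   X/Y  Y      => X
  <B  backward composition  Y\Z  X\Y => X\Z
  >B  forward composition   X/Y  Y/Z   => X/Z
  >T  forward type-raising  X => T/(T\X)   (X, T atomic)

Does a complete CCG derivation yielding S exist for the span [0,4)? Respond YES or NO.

[0,4] S   >
  [0,3] S/PP   >B
    [0,1] "cat" : S/(N/NP)
    [1,3] (N/NP)/PP   >
      [1,2] "under" : ((N/NP)/PP)/PP
      [2,3] "city" : PP
  [3,4] "chased" : PP

YES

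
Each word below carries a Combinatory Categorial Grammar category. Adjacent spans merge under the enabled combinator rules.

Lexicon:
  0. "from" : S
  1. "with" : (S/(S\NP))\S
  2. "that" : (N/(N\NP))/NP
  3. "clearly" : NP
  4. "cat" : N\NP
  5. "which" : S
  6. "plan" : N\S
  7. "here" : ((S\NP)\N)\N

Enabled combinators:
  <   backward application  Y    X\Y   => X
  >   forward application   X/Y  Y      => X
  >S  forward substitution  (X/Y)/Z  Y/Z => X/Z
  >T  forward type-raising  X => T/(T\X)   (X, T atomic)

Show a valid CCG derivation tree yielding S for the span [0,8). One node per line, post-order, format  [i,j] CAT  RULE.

[0,1] S  lex  "from"
[1,2] (S/(S\NP))\S  lex  "with"
[0,2] S/(S\NP)  <  k=1
[2,3] (N/(N\NP))/NP  lex  "that"
[3,4] NP  lex  "clearly"
[2,4] N/(N\NP)  >  k=3
[4,5] N\NP  lex  "cat"
[2,5] N  >  k=4
[5,6] S  lex  "which"
[5,6] N/(N\S)  >T
[6,7] N\S  lex  "plan"
[5,7] N  >  k=6
[7,8] ((S\NP)\N)\N  lex  "here"
[5,8] (S\NP)\N  <  k=7
[2,8] S\NP  <  k=5
[0,8] S  >  k=2

[0,8] S   >
  [0,2] S/(S\NP)   <
    [0,1] "from" : S
    [1,2] "with" : (S/(S\NP))\S
  [2,8] S\NP   <
    [2,5] N   >
      [2,4] N/(N\NP)   >
        [2,3] "that" : (N/(N\NP))/NP
        [3,4] "clearly" : NP
      [4,5] "cat" : N\NP
    [5,8] (S\NP)\N   <
      [5,7] N   >
        [5,6] N/(N\S)   >T
          [5,6] "which" : S
        [6,7] "plan" : N\S
      [7,8] "here" : ((S\NP)\N)\N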